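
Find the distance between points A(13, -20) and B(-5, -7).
Using the distance formula: d = sqrt((x₂-x₁)² + (y₂-y₁)²)
dx = (-5) - 13 = -18
dy = (-7) - (-20) = 13
d = sqrt((-18)² + 13²) = sqrt(324 + 169) = sqrt(493) = 22.20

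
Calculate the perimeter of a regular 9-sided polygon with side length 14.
Perimeter = number of sides * side length
Perimeter = 9 * 14
Perimeter = 126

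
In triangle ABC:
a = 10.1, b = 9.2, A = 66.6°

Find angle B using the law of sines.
sin(B)/b = sin(A)/a
sin(B) = b·sin(A)/a = 9.2·sin(66.6°)/10.1 = 0.835975
B = arcsin(0.835975) = 56.72°  (b ≤ a, so B ≤ A and the acute solution is unique)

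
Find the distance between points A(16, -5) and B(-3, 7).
Using the distance formula: d = sqrt((x₂-x₁)² + (y₂-y₁)²)
dx = (-3) - 16 = -19
dy = 7 - (-5) = 12
d = sqrt((-19)² + 12²) = sqrt(361 + 144) = sqrt(505) = 22.47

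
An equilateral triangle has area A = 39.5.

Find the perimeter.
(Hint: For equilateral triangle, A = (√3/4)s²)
A = (√3/4)s²  →  s² = 4A/√3 = 4·39.5/√3 = 91.2213
s = 9.55099
Perimeter = 3s = 28.65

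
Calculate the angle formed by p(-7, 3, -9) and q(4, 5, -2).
p·q = 5, |p|² = 139, |q|² = 45
cos θ = 5/√6255 ≈ 0.06322
θ ≈ 86.38°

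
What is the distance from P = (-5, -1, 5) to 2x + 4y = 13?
d = |2(-5) + 4(-1) + 0(5) - (13)| / √(2² + 4² + 0²) = 27/√20 = 6.037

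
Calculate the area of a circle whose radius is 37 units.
Area = pi * r²
Area = pi * 37²
Area = pi * 1369
Area = 4300.84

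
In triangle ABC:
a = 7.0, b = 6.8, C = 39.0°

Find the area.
Using A = ½ab·sin(C):
A = ½·7.0·6.8·sin(39.0°) = ½·47.6·0.629320 = 14.98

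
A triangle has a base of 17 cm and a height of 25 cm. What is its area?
Area = (1/2) * base * height
Area = (1/2) * 17 * 25
Area = 212.50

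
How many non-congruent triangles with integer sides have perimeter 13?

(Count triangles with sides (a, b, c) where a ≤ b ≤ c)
With a ≤ b ≤ c and a + b + c = 13, the triangle inequality a + b > c gives c < 13/2, so c ≤ 6.
Iterate a from 1 to ⌊p/3⌋ = 4; for each a, b ranges from a to ⌊(p−a)/2⌋ with c = p − a − b, keeping only c ≥ b.
Triples: (1, 6, 6), (2, 5, 6), (3, 4, 6), …
Count = 5 triangles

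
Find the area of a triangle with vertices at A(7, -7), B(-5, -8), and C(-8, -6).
Using the coordinate formula: Area = (1/2)|x₁(y₂-y₃) + x₂(y₃-y₁) + x₃(y₁-y₂)|
Area = (1/2)|7((-8)-(-6)) + (-5)((-6)-(-7)) + (-8)((-7)-(-8))|
Area = (1/2)|7*(-2) + (-5)*1 + (-8)*1|
Area = (1/2)|(-14) + (-5) + (-8)|
Area = (1/2)*27 = 13.50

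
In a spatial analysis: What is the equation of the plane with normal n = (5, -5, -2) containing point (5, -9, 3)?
d = n·P = (5)(5) + (-5)(-9) + (-2)(3) = 64
Plane: 5x - 5y - 2z = 64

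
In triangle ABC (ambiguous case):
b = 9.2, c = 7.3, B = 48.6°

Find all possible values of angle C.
sin(C)/c = sin(B)/b  →  sin(C) = c·sin(B)/b = 7.3·sin(48.6°)/9.2 = 0.595197
C₁ = arcsin(0.595197) = 36.53°,  C₂ = 180° - C₁ = 143.47°
Check C₂: A = 180° - 48.6° - 143.47° = -12.07° ≤ 0, rejected
C = 36.53° (one solution)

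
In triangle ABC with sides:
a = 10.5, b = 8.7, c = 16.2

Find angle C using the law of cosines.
cos(C) = (a² + b² - c²)/(2ab)
cos(C) = (10.5² + 8.7² - 16.2²)/(2·10.5·8.7) = -76.5/182.7 = -0.418719
C = arccos(-0.418719) = 114.8°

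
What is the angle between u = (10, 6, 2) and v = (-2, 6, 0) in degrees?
u·v = 16, |u|² = 140, |v|² = 40
cos θ = 16/√5600 ≈ 0.2138
θ ≈ 77.65°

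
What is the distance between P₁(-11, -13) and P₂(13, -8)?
Using the distance formula: d = sqrt((x₂-x₁)² + (y₂-y₁)²)
dx = 13 - (-11) = 24
dy = (-8) - (-13) = 5
d = sqrt(24² + 5²) = sqrt(576 + 25) = sqrt(601) = 24.52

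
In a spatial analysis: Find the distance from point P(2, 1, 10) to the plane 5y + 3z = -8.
d = |0(2) + 5(1) + 3(10) - (-8)| / √(0² + 5² + 3²) = 43/√34 = 7.374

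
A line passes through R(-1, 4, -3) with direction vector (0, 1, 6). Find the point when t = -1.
P(-1) = (-1 + 0(-1), 4 + 1(-1), -3 + 6(-1)) = (-1, 3, -9)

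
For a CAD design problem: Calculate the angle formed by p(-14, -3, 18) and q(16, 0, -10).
p·q = -404, |p|² = 529, |q|² = 356
cos θ = -404/√188324 ≈ -0.931
θ ≈ 158.6°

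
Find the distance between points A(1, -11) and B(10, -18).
Using the distance formula: d = sqrt((x₂-x₁)² + (y₂-y₁)²)
dx = 10 - 1 = 9
dy = (-18) - (-11) = -7
d = sqrt(9² + (-7)²) = sqrt(81 + 49) = sqrt(130) = 11.40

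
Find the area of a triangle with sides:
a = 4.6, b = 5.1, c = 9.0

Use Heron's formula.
s = (a+b+c)/2 = (4.6+5.1+9.0)/2 = 9.35
A = √(s(s-a)(s-b)(s-c)) = √(9.35·4.75·4.25·0.35)
A = √66.0636 = 8.128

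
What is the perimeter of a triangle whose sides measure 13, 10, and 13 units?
Perimeter = sum of all sides
Perimeter = 13 + 10 + 13
Perimeter = 36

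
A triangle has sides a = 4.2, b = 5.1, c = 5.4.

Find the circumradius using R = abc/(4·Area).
s = (a+b+c)/2 = 7.35
Area = √(s(s-a)(s-b)(s-c)) = √(7.35·3.15·2.25·1.95) = 10.0788
R = abc/(4·Area) = (4.2·5.1·5.4)/(4·10.0788) = 115.668/40.3152 = 2.869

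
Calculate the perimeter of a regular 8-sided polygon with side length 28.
Perimeter = number of sides * side length
Perimeter = 8 * 28
Perimeter = 224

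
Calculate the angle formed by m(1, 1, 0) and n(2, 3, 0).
m·n = 5, |m|² = 2, |n|² = 13
cos θ = 5/√26 ≈ 0.9806
θ ≈ 11.31°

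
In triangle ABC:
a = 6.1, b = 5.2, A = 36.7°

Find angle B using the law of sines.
sin(B)/b = sin(A)/a
sin(B) = b·sin(A)/a = 5.2·sin(36.7°)/6.1 = 0.509451
B = arcsin(0.509451) = 30.63°  (b ≤ a, so B ≤ A and the acute solution is unique)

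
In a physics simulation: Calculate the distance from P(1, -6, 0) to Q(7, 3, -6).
d = √[(6)² + (9)² + (-6)²] = √153 = 12.37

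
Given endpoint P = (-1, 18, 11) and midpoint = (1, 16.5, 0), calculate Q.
Q = (2×1 - (-1), 2×16.5 - 18, 2×0 - 11) = (3, 15, -11)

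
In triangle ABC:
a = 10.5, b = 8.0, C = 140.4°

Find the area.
Using A = ½ab·sin(C):
A = ½·10.5·8.0·sin(140.4°) = ½·84·0.637424 = 26.77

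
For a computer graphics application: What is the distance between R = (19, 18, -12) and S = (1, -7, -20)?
d = √[(-18)² + (-25)² + (-8)²] = √1013 = 31.83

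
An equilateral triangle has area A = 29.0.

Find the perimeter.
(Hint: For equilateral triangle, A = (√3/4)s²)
A = (√3/4)s²  →  s² = 4A/√3 = 4·29.0/√3 = 66.9726
s = 8.18368
Perimeter = 3s = 24.55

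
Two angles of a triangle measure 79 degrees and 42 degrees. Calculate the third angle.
Sum of angles in a triangle = 180 degrees
Third angle = 180 - 79 - 42
Third angle = 59 degrees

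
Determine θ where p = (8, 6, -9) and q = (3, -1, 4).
p·q = -18, |p|² = 181, |q|² = 26
cos θ = -18/√4706 ≈ -0.2624
θ ≈ 105.2°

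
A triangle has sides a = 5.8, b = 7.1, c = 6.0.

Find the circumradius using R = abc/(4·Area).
s = (a+b+c)/2 = 9.45
Area = √(s(s-a)(s-b)(s-c)) = √(9.45·3.65·2.35·3.45) = 16.7227
R = abc/(4·Area) = (5.8·7.1·6.0)/(4·16.7227) = 247.08/66.8908 = 3.694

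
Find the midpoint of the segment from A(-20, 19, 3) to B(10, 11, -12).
Midpoint = ((-20+10)/2, (19+11)/2, (3-12)/2) = (-5, 15, -4.5)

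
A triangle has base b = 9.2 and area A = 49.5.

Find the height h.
A = ½bh  →  h = 2A/b
h = 2·49.5/9.2 = 10.76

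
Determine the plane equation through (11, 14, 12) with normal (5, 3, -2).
d = n·P = (5)(11) + (3)(14) + (-2)(12) = 73
Plane: 5x + 3y - 2z = 73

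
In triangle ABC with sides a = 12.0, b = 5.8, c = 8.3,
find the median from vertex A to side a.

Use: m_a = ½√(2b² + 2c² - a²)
m_a = ½√(2·5.8² + 2·8.3² - 12.0²)
m_a = ½√(67.28 + 137.78 - 144) = ½√61.06 = 3.907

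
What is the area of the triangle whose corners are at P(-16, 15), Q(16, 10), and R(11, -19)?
Using the coordinate formula: Area = (1/2)|x₁(y₂-y₃) + x₂(y₃-y₁) + x₃(y₁-y₂)|
Area = (1/2)|(-16)(10-(-19)) + 16((-19)-15) + 11(15-10)|
Area = (1/2)|(-16)*29 + 16*(-34) + 11*5|
Area = (1/2)|(-464) + (-544) + 55|
Area = (1/2)*953 = 476.50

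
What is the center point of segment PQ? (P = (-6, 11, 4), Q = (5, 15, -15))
Midpoint = ((-6+5)/2, (11+15)/2, (4-15)/2) = (-0.5, 13, -5.5)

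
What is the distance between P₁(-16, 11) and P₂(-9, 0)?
Using the distance formula: d = sqrt((x₂-x₁)² + (y₂-y₁)²)
dx = (-9) - (-16) = 7
dy = 0 - 11 = -11
d = sqrt(7² + (-11)²) = sqrt(49 + 121) = sqrt(170) = 13.04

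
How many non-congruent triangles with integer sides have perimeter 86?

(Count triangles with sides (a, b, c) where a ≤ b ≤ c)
With a ≤ b ≤ c and a + b + c = 86, the triangle inequality a + b > c gives c < 86/2, so c ≤ 42.
Iterate a from 1 to ⌊p/3⌋ = 28; for each a, b ranges from a to ⌊(p−a)/2⌋ with c = p − a − b, keeping only c ≥ b.
Triples: (2, 42, 42), (3, 41, 42), (4, 40, 42), …
Count = 154 triangles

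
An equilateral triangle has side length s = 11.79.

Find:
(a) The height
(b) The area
(a) Height h = s·√3/2 = 11.79·√3/2 = 10.21
(b) Area = (√3/4)·s² = (√3/4)·11.79² = (√3/4)·139.004 = 60.19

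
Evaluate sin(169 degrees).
sin(169 degrees) = 0.1908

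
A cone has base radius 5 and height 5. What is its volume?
Volume = (1/3) * pi * r² * h
Volume = (1/3) * pi * 5² * 5
Volume = (1/3) * pi * 25 * 5
Volume = (1/3) * pi * 125
Volume = 130.90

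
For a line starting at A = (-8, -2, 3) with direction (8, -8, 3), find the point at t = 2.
P(2) = (-8 + 8(2), -2 + (-8)(2), 3 + 3(2)) = (8, -18, 9)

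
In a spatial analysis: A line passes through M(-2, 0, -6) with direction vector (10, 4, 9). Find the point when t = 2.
P(2) = (-2 + 10(2), 0 + 4(2), -6 + 9(2)) = (18, 8, 12)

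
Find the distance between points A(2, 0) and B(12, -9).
Using the distance formula: d = sqrt((x₂-x₁)² + (y₂-y₁)²)
dx = 12 - 2 = 10
dy = (-9) - 0 = -9
d = sqrt(10² + (-9)²) = sqrt(100 + 81) = sqrt(181) = 13.45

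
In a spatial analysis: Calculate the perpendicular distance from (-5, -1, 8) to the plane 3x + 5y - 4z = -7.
d = |3(-5) + 5(-1) + (-4)(8) - (-7)| / √(3² + 5² + (-4)²) = 45/√50 = 6.364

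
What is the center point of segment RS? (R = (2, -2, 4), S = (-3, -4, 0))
Midpoint = ((2-3)/2, (-2-4)/2, (4+0)/2) = (-0.5, -3, 2)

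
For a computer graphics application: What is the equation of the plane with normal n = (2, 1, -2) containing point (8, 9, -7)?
d = n·P = (2)(8) + (1)(9) + (-2)(-7) = 39
Plane: 2x + y - 2z = 39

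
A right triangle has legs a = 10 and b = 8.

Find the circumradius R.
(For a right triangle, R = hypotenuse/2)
Hypotenuse c = √(10² + 8²) = √164 = 12.8062
R = c/2 = 6.403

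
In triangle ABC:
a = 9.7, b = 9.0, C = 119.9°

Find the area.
Using A = ½ab·sin(C):
A = ½·9.7·9.0·sin(119.9°) = ½·87.3·0.866897 = 37.84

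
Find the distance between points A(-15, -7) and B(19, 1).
Using the distance formula: d = sqrt((x₂-x₁)² + (y₂-y₁)²)
dx = 19 - (-15) = 34
dy = 1 - (-7) = 8
d = sqrt(34² + 8²) = sqrt(1156 + 64) = sqrt(1220) = 34.93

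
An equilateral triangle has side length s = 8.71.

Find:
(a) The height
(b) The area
(a) Height h = s·√3/2 = 8.71·√3/2 = 7.543
(b) Area = (√3/4)·s² = (√3/4)·8.71² = (√3/4)·75.8641 = 32.85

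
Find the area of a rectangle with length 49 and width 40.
Area = length * width
Area = 49 * 40
Area = 1960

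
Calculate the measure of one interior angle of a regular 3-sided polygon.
Interior angle of a regular n-gon = (n-2)*180/n
Interior angle = (3-2)*180/3
Interior angle = 1*180/3
Interior angle = 180/3
Interior angle = 60 degrees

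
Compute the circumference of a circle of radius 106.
Circumference = 2 * pi * r
Circumference = 2 * pi * 106
Circumference = 666.02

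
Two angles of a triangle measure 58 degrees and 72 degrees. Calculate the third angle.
Sum of angles in a triangle = 180 degrees
Third angle = 180 - 58 - 72
Third angle = 50 degrees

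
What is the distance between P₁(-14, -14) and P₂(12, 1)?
Using the distance formula: d = sqrt((x₂-x₁)² + (y₂-y₁)²)
dx = 12 - (-14) = 26
dy = 1 - (-14) = 15
d = sqrt(26² + 15²) = sqrt(676 + 225) = sqrt(901) = 30.02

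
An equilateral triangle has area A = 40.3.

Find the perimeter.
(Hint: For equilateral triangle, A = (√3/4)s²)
A = (√3/4)s²  →  s² = 4A/√3 = 4·40.3/√3 = 93.0689
s = 9.64722
Perimeter = 3s = 28.94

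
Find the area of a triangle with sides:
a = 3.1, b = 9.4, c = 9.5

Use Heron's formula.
s = (a+b+c)/2 = (3.1+9.4+9.5)/2 = 11
A = √(s(s-a)(s-b)(s-c)) = √(11·7.9·1.6·1.5)
A = √208.56 = 14.44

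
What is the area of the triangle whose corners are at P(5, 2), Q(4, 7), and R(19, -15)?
Using the coordinate formula: Area = (1/2)|x₁(y₂-y₃) + x₂(y₃-y₁) + x₃(y₁-y₂)|
Area = (1/2)|5(7-(-15)) + 4((-15)-2) + 19(2-7)|
Area = (1/2)|5*22 + 4*(-17) + 19*(-5)|
Area = (1/2)|110 + (-68) + (-95)|
Area = (1/2)*53 = 26.50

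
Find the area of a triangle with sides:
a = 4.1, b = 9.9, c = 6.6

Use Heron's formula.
s = (a+b+c)/2 = (4.1+9.9+6.6)/2 = 10.3
A = √(s(s-a)(s-b)(s-c)) = √(10.3·6.2·0.4·3.7)
A = √94.5128 = 9.722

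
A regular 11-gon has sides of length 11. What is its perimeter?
Perimeter = number of sides * side length
Perimeter = 11 * 11
Perimeter = 121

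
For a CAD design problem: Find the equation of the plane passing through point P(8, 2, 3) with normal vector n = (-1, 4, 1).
d = n·P = (-1)(8) + (4)(2) + (1)(3) = 3
Plane: -x + 4y + z = 3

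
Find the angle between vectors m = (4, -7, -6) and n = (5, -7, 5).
m·n = 39, |m|² = 101, |n|² = 99
cos θ = 39/√9999 ≈ 0.39
θ ≈ 67.04°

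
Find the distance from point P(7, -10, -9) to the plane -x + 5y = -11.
d = |(-1)(7) + 5(-10) + 0(-9) - (-11)| / √((-1)² + 5² + 0²) = 46/√26 = 9.021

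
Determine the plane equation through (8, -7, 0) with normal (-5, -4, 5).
d = n·P = (-5)(8) + (-4)(-7) + (5)(0) = -12
Plane: -5x - 4y + 5z = -12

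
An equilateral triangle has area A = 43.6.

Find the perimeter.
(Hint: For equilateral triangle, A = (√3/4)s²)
A = (√3/4)s²  →  s² = 4A/√3 = 4·43.6/√3 = 100.69
s = 10.0344
Perimeter = 3s = 30.1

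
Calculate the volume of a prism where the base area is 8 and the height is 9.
Volume = base area * height
Volume = 8 * 9
Volume = 72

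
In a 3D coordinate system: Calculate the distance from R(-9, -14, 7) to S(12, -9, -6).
d = √[(21)² + (5)² + (-13)²] = √635 = 25.2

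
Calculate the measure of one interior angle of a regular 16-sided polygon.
Interior angle of a regular n-gon = (n-2)*180/n
Interior angle = (16-2)*180/16
Interior angle = 14*180/16
Interior angle = 2520/16
Interior angle = 157.50 degrees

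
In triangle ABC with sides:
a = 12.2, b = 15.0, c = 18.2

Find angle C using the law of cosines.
cos(C) = (a² + b² - c²)/(2ab)
cos(C) = (12.2² + 15.0² - 18.2²)/(2·12.2·15.0) = 42.6/366 = 0.116393
C = arccos(0.116393) = 83.32°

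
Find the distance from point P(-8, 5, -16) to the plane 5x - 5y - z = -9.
d = |5(-8) + (-5)(5) + (-1)(-16) - (-9)| / √(5² + (-5)² + (-1)²) = 40/√51 = 5.601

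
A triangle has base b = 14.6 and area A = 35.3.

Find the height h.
A = ½bh  →  h = 2A/b
h = 2·35.3/14.6 = 4.836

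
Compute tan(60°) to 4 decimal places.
tan(60 degrees) = sqrt(3)
Decimal approximation: 1.7321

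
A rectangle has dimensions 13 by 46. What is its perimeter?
Perimeter = 2 * (length + width)
Perimeter = 2 * (13 + 46)
Perimeter = 2 * 59
Perimeter = 118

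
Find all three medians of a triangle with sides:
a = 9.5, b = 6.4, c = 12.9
Using m_x = ½√(2y² + 2z² - x²):
m_a = ½√(2·6.4² + 2·12.9² - 9.5²) = ½√324.49 = 9.007
m_b = ½√(2·9.5² + 2·12.9² - 6.4²) = ½√472.36 = 10.87
m_c = ½√(2·9.5² + 2·6.4² - 12.9²) = ½√96.01 = 4.899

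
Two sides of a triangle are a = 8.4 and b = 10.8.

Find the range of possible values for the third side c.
By the triangle inequality: |a - b| < c < a + b
|8.4 - 10.8| < c < 8.4 + 10.8
2.4 < c < 19.2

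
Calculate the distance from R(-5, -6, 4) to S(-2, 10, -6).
d = √[(3)² + (16)² + (-10)²] = √365 = 19.1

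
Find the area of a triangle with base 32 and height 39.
Area = (1/2) * base * height
Area = (1/2) * 32 * 39
Area = 624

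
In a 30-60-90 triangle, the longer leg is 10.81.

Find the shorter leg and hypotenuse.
In a 30-60-90 triangle, sides are in ratio 1 : √3 : 2.
Long leg = short leg·√3  →  short leg = 10.81/√3 = 6.241
Hypotenuse = 2·(short leg) = 2·10.81/√3 = 12.48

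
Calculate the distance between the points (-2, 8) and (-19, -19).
Using the distance formula: d = sqrt((x₂-x₁)² + (y₂-y₁)²)
dx = (-19) - (-2) = -17
dy = (-19) - 8 = -27
d = sqrt((-17)² + (-27)²) = sqrt(289 + 729) = sqrt(1018) = 31.91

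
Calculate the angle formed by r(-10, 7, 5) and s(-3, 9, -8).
r·s = 53, |r|² = 174, |s|² = 154
cos θ = 53/√26796 ≈ 0.3238
θ ≈ 71.11°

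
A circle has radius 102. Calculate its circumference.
Circumference = 2 * pi * r
Circumference = 2 * pi * 102
Circumference = 640.88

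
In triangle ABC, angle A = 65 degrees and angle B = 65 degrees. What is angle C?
Sum of angles in a triangle = 180 degrees
Third angle = 180 - 65 - 65
Third angle = 50 degrees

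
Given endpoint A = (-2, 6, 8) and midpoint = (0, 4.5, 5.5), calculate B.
B = (2×0 - (-2), 2×4.5 - 6, 2×5.5 - 8) = (2, 3, 3)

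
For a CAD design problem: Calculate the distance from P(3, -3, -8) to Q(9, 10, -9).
d = √[(6)² + (13)² + (-1)²] = √206 = 14.35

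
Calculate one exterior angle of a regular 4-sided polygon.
Exterior angle of a regular n-gon = 360/n
Exterior angle = 360/4
Exterior angle = 90 degrees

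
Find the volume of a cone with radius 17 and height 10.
Volume = (1/3) * pi * r² * h
Volume = (1/3) * pi * 17² * 10
Volume = (1/3) * pi * 289 * 10
Volume = (1/3) * pi * 2890
Volume = 3026.40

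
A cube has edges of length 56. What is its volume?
Volume = s³
Volume = 56³
Volume = 175616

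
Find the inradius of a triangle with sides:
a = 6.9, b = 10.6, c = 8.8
s = (a+b+c)/2 = (6.9+10.6+8.8)/2 = 13.15
Area = √(s(s-a)(s-b)(s-c)) = √(13.15·6.25·2.55·4.35) = 30.1938
r = Area/s = 30.1938/13.15 = 2.296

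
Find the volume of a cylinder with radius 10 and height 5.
Volume = pi * r² * h
Volume = pi * 10² * 5
Volume = pi * 100 * 5
Volume = pi * 500
Volume = 1570.80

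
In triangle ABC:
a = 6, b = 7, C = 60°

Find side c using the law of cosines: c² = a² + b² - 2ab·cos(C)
c² = 6² + 7² - 2·6·7·cos(60°)
c² = 36 + 49 - 84·0.5000 = 43
c = √43 = 6.557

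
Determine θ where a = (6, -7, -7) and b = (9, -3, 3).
a·b = 54, |a|² = 134, |b|² = 99
cos θ = 54/√13266 ≈ 0.4688
θ ≈ 62.04°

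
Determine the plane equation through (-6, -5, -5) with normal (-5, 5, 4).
d = n·P = (-5)(-6) + (5)(-5) + (4)(-5) = -15
Plane: -5x + 5y + 4z = -15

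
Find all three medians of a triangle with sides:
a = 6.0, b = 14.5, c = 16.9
Using m_x = ½√(2y² + 2z² - x²):
m_a = ½√(2·14.5² + 2·16.9² - 6.0²) = ½√955.72 = 15.46
m_b = ½√(2·6.0² + 2·16.9² - 14.5²) = ½√432.97 = 10.4
m_c = ½√(2·6.0² + 2·14.5² - 16.9²) = ½√206.89 = 7.192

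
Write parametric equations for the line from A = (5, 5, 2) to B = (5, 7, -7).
Direction vector d = B - A = (0, 2, -9)
x = 5, y = 5 + 2t, z = 2 - 9t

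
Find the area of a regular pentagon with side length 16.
For a regular 5-gon with side length s = 16:
Apothem a = s / (2*tan(pi/5)) = 16 / (2*tan(pi/5)) ≈ 11.0111
Perimeter P = 5 * 16 = 80
Area = (1/2) * P * a = (1/2) * 80 * 11.0111 = 440.44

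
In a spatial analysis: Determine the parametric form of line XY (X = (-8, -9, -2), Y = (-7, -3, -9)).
Direction vector d = Y - X = (1, 6, -7)
x = -8 + t, y = -9 + 6t, z = -2 - 7t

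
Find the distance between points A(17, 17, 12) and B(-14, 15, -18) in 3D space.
d = √[(-31)² + (-2)² + (-30)²] = √1865 = 43.19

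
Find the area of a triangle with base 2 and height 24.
Area = (1/2) * base * height
Area = (1/2) * 2 * 24
Area = 24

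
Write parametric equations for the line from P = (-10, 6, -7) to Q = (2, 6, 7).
Direction vector d = Q - P = (12, 0, 14)
x = -10 + 12t, y = 6, z = -7 + 14t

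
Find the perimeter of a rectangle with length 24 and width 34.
Perimeter = 2 * (length + width)
Perimeter = 2 * (24 + 34)
Perimeter = 2 * 58
Perimeter = 116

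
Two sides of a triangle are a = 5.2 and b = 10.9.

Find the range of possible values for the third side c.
By the triangle inequality: |a - b| < c < a + b
|5.2 - 10.9| < c < 5.2 + 10.9
5.7 < c < 16.1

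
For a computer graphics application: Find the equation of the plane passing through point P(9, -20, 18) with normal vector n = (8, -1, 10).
d = n·P = (8)(9) + (-1)(-20) + (10)(18) = 272
Plane: 8x - y + 10z = 272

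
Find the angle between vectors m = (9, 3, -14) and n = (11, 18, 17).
m·n = -85, |m|² = 286, |n|² = 734
cos θ = -85/√209924 ≈ -0.1855
θ ≈ 100.7°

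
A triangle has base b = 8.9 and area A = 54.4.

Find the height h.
A = ½bh  →  h = 2A/b
h = 2·54.4/8.9 = 12.22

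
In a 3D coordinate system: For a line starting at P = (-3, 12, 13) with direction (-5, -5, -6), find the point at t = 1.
P(1) = (-3 + (-5)(1), 12 + (-5)(1), 13 + (-6)(1)) = (-8, 7, 7)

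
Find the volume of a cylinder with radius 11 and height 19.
Volume = pi * r² * h
Volume = pi * 11² * 19
Volume = pi * 121 * 19
Volume = pi * 2299
Volume = 7222.52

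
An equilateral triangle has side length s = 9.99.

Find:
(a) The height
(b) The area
(a) Height h = s·√3/2 = 9.99·√3/2 = 8.652
(b) Area = (√3/4)·s² = (√3/4)·9.99² = (√3/4)·99.8001 = 43.21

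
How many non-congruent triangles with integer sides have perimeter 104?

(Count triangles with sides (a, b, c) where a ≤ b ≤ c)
With a ≤ b ≤ c and a + b + c = 104, the triangle inequality a + b > c gives c < 104/2, so c ≤ 51.
Iterate a from 1 to ⌊p/3⌋ = 34; for each a, b ranges from a to ⌊(p−a)/2⌋ with c = p − a − b, keeping only c ≥ b.
Triples: (2, 51, 51), (3, 50, 51), (4, 49, 51), …
Count = 225 triangles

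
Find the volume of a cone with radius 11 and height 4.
Volume = (1/3) * pi * r² * h
Volume = (1/3) * pi * 11² * 4
Volume = (1/3) * pi * 121 * 4
Volume = (1/3) * pi * 484
Volume = 506.84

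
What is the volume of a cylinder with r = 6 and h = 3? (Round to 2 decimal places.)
Volume = pi * r² * h
Volume = pi * 6² * 3
Volume = pi * 36 * 3
Volume = pi * 108
Volume = 339.29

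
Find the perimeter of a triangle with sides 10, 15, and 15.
Perimeter = sum of all sides
Perimeter = 10 + 15 + 15
Perimeter = 40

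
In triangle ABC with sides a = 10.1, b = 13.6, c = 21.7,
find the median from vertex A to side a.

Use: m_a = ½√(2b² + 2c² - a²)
m_a = ½√(2·13.6² + 2·21.7² - 10.1²)
m_a = ½√(369.92 + 941.78 - 102.01) = ½√1209.69 = 17.39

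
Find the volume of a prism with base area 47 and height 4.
Volume = base area * height
Volume = 47 * 4
Volume = 188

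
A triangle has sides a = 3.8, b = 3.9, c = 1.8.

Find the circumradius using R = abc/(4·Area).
s = (a+b+c)/2 = 4.75
Area = √(s(s-a)(s-b)(s-c)) = √(4.75·0.95·0.85·2.95) = 3.36379
R = abc/(4·Area) = (3.8·3.9·1.8)/(4·3.36379) = 26.676/13.45516 = 1.983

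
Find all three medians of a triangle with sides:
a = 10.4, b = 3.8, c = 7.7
Using m_x = ½√(2y² + 2z² - x²):
m_a = ½√(2·3.8² + 2·7.7² - 10.4²) = ½√39.3 = 3.134
m_b = ½√(2·10.4² + 2·7.7² - 3.8²) = ½√320.46 = 8.951
m_c = ½√(2·10.4² + 2·3.8² - 7.7²) = ½√185.91 = 6.817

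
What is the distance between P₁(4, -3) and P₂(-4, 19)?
Using the distance formula: d = sqrt((x₂-x₁)² + (y₂-y₁)²)
dx = (-4) - 4 = -8
dy = 19 - (-3) = 22
d = sqrt((-8)² + 22²) = sqrt(64 + 484) = sqrt(548) = 23.41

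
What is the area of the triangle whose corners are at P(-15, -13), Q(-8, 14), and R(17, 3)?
Using the coordinate formula: Area = (1/2)|x₁(y₂-y₃) + x₂(y₃-y₁) + x₃(y₁-y₂)|
Area = (1/2)|(-15)(14-3) + (-8)(3-(-13)) + 17((-13)-14)|
Area = (1/2)|(-15)*11 + (-8)*16 + 17*(-27)|
Area = (1/2)|(-165) + (-128) + (-459)|
Area = (1/2)*752 = 376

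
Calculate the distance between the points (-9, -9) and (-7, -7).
Using the distance formula: d = sqrt((x₂-x₁)² + (y₂-y₁)²)
dx = (-7) - (-9) = 2
dy = (-7) - (-9) = 2
d = sqrt(2² + 2²) = sqrt(4 + 4) = sqrt(8) = 2.83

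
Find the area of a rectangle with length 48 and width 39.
Area = length * width
Area = 48 * 39
Area = 1872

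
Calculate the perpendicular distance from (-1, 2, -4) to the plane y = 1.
d = |0(-1) + 1(2) + 0(-4) - (1)| / √(0² + 1² + 0²) = 1/√1 = 1.0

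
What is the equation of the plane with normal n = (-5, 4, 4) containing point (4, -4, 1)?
d = n·P = (-5)(4) + (4)(-4) + (4)(1) = -32
Plane: -5x + 4y + 4z = -32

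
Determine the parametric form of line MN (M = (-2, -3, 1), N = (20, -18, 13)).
Direction vector d = N - M = (22, -15, 12)
x = -2 + 22t, y = -3 - 15t, z = 1 + 12t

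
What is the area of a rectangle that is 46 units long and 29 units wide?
Area = length * width
Area = 46 * 29
Area = 1334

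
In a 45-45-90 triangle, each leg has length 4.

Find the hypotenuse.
Hypotenuse = 4√2 = 5.657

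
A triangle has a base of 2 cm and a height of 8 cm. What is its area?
Area = (1/2) * base * height
Area = (1/2) * 2 * 8
Area = 8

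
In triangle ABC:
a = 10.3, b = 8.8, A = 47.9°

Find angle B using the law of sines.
sin(B)/b = sin(A)/a
sin(B) = b·sin(A)/a = 8.8·sin(47.9°)/10.3 = 0.633921
B = arcsin(0.633921) = 39.34°  (b ≤ a, so B ≤ A and the acute solution is unique)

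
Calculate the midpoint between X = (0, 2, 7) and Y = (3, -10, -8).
Midpoint = ((0+3)/2, (2-10)/2, (7-8)/2) = (1.5, -4, -0.5)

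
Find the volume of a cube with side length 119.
Volume = s³
Volume = 119³
Volume = 1685159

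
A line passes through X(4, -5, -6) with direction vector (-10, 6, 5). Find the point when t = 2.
P(2) = (4 + (-10)(2), -5 + 6(2), -6 + 5(2)) = (-16, 7, 4)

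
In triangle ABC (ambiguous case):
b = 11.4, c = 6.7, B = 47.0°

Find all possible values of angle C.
sin(C)/c = sin(B)/b  →  sin(C) = c·sin(B)/b = 6.7·sin(47.0°)/11.4 = 0.429831
C₁ = arcsin(0.429831) = 25.46°,  C₂ = 180° - C₁ = 154.54°
Check C₂: A = 180° - 47.0° - 154.54° = -21.54° ≤ 0, rejected
C = 25.46° (one solution)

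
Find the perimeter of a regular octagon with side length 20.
Perimeter = number of sides * side length
Perimeter = 8 * 20
Perimeter = 160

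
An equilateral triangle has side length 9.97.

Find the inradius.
For an equilateral triangle, r = s/(2√3) where s is the side.
r = 9.97/(2√3) = 9.97/3.464102 = 2.878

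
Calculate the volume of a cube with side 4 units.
Volume = s³
Volume = 4³
Volume = 64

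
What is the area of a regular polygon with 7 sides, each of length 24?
For a regular 7-gon with side length s = 24:
Apothem a = s / (2*tan(pi/7)) = 24 / (2*tan(pi/7)) ≈ 24.91826
Perimeter P = 7 * 24 = 168
Area = (1/2) * P * a = (1/2) * 168 * 24.91826 = 2093.13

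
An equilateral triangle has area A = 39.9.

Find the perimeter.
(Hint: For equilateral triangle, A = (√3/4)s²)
A = (√3/4)s²  →  s² = 4A/√3 = 4·39.9/√3 = 92.1451
s = 9.59922
Perimeter = 3s = 28.8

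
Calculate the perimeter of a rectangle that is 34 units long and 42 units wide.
Perimeter = 2 * (length + width)
Perimeter = 2 * (34 + 42)
Perimeter = 2 * 76
Perimeter = 152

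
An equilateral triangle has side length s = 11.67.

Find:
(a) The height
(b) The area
(a) Height h = s·√3/2 = 11.67·√3/2 = 10.11
(b) Area = (√3/4)·s² = (√3/4)·11.67² = (√3/4)·136.189 = 58.97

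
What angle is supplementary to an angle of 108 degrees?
Supplementary angles sum to 180 degrees.
Other angle = 180 - 108
Other angle = 72 degrees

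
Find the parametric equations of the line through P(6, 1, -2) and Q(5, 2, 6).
Direction vector d = Q - P = (-1, 1, 8)
x = 6 - t, y = 1 + t, z = -2 + 8t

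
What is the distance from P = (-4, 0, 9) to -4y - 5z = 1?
d = |0(-4) + (-4)(0) + (-5)(9) - (1)| / √(0² + (-4)² + (-5)²) = 46/√41 = 7.184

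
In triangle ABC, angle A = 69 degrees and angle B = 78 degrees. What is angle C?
Sum of angles in a triangle = 180 degrees
Third angle = 180 - 69 - 78
Third angle = 33 degrees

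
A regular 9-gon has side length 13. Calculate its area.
For a regular 9-gon with side length s = 13:
Apothem a = s / (2*tan(pi/9)) = 13 / (2*tan(pi/9)) ≈ 17.8586
Perimeter P = 9 * 13 = 117
Area = (1/2) * P * a = (1/2) * 117 * 17.8586 = 1044.73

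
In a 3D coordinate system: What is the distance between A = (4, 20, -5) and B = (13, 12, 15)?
d = √[(9)² + (-8)² + (20)²] = √545 = 23.35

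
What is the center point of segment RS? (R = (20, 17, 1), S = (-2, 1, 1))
Midpoint = ((20-2)/2, (17+1)/2, (1+1)/2) = (9, 9, 1)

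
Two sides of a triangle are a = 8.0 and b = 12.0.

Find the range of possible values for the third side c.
By the triangle inequality: |a - b| < c < a + b
|8.0 - 12.0| < c < 8.0 + 12.0
4 < c < 20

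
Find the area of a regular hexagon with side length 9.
For a regular 6-gon with side length s = 9:
Apothem a = s / (2*tan(pi/6)) = 9 / (2*tan(pi/6)) ≈ 7.7942
Perimeter P = 6 * 9 = 54
Area = (1/2) * P * a = (1/2) * 54 * 7.7942 = 210.44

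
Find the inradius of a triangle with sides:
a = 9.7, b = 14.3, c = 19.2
s = (a+b+c)/2 = (9.7+14.3+19.2)/2 = 21.6
Area = √(s(s-a)(s-b)(s-c)) = √(21.6·11.9·7.3·2.4) = 67.1069
r = Area/s = 67.1069/21.6 = 3.107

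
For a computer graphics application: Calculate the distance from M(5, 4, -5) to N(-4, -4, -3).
d = √[(-9)² + (-8)² + (2)²] = √149 = 12.21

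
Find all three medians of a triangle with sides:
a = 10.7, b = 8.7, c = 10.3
Using m_x = ½√(2y² + 2z² - x²):
m_a = ½√(2·8.7² + 2·10.3² - 10.7²) = ½√249.07 = 7.891
m_b = ½√(2·10.7² + 2·10.3² - 8.7²) = ½√365.47 = 9.559
m_c = ½√(2·10.7² + 2·8.7² - 10.3²) = ½√274.27 = 8.281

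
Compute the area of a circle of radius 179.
Area = pi * r²
Area = pi * 179²
Area = pi * 32041
Area = 100659.77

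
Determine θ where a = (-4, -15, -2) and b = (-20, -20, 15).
a·b = 350, |a|² = 245, |b|² = 1025
cos θ = 350/√251125 ≈ 0.6984
θ ≈ 45.7°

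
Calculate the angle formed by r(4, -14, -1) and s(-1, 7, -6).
r·s = -96, |r|² = 213, |s|² = 86
cos θ = -96/√18318 ≈ -0.7093
θ ≈ 135.2°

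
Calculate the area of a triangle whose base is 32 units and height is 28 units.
Area = (1/2) * base * height
Area = (1/2) * 32 * 28
Area = 448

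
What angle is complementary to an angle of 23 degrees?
Complementary angles sum to 90 degrees.
Other angle = 90 - 23
Other angle = 67 degrees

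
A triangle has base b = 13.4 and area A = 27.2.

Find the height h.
A = ½bh  →  h = 2A/b
h = 2·27.2/13.4 = 4.06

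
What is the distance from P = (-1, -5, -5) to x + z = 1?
d = |1(-1) + 0(-5) + 1(-5) - (1)| / √(1² + 0² + 1²) = 7/√2 = 4.95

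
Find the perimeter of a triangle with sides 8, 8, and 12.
Perimeter = sum of all sides
Perimeter = 8 + 8 + 12
Perimeter = 28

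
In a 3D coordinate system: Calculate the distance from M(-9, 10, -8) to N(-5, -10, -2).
d = √[(4)² + (-20)² + (6)²] = √452 = 21.26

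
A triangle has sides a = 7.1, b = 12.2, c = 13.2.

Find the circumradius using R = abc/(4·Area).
s = (a+b+c)/2 = 16.25
Area = √(s(s-a)(s-b)(s-c)) = √(16.25·9.15·4.05·3.05) = 42.8563
R = abc/(4·Area) = (7.1·12.2·13.2)/(4·42.8563) = 1143.384/171.4252 = 6.67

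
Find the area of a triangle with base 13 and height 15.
Area = (1/2) * base * height
Area = (1/2) * 13 * 15
Area = 97.50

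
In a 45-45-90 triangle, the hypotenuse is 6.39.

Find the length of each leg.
In a 45-45-90 triangle, hypotenuse = leg·√2  →  leg = hypotenuse/√2
leg = 6.39/√2 = 4.518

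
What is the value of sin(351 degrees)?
sin(351 degrees) = -0.1564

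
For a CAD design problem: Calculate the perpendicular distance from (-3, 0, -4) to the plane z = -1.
d = |0(-3) + 0(0) + 1(-4) - (-1)| / √(0² + 0² + 1²) = 3/√1 = 3.0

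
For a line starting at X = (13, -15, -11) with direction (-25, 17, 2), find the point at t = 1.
P(1) = (13 + (-25)(1), -15 + 17(1), -11 + 2(1)) = (-12, 2, -9)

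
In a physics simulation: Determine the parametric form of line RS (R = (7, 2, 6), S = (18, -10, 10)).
Direction vector d = S - R = (11, -12, 4)
x = 7 + 11t, y = 2 - 12t, z = 6 + 4t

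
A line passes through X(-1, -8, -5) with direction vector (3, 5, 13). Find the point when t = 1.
P(1) = (-1 + 3(1), -8 + 5(1), -5 + 13(1)) = (2, -3, 8)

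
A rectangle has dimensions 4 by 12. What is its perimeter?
Perimeter = 2 * (length + width)
Perimeter = 2 * (4 + 12)
Perimeter = 2 * 16
Perimeter = 32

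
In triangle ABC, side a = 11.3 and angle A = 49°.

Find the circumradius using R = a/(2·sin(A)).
R = a/(2·sin(A)) = 11.3/(2·sin(49°))
R = 11.3/(2·0.754710) = 11.3/1.509419 = 7.486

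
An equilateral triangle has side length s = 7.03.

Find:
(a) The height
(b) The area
(a) Height h = s·√3/2 = 7.03·√3/2 = 6.088
(b) Area = (√3/4)·s² = (√3/4)·7.03² = (√3/4)·49.4209 = 21.4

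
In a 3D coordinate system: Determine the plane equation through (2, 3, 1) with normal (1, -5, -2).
d = n·P = (1)(2) + (-5)(3) + (-2)(1) = -15
Plane: x - 5y - 2z = -15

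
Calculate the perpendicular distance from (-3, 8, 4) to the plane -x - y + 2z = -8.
d = |(-1)(-3) + (-1)(8) + 2(4) - (-8)| / √((-1)² + (-1)² + 2²) = 11/√6 = 4.491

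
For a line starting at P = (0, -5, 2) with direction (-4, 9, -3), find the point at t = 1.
P(1) = (0 + (-4)(1), -5 + 9(1), 2 + (-3)(1)) = (-4, 4, -1)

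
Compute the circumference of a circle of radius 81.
Circumference = 2 * pi * r
Circumference = 2 * pi * 81
Circumference = 508.94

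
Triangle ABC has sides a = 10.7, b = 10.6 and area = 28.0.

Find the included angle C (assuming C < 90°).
Area = ½ab·sin(C)  →  sin(C) = 2·Area/(ab)
sin(C) = 2·28.0/(10.7·10.6) = 0.493740
C = arcsin(0.493740) = 29.59°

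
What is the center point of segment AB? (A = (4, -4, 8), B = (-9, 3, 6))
Midpoint = ((4-9)/2, (-4+3)/2, (8+6)/2) = (-2.5, -0.5, 7)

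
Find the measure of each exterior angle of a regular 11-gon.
Exterior angle of a regular n-gon = 360/n
Exterior angle = 360/11
Exterior angle = 32.73 degrees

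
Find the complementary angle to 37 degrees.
Complementary angles sum to 90 degrees.
Other angle = 90 - 37
Other angle = 53 degrees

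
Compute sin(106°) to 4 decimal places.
sin(106 degrees) = 0.9613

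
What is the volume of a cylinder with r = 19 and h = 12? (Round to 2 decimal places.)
Volume = pi * r² * h
Volume = pi * 19² * 12
Volume = pi * 361 * 12
Volume = pi * 4332
Volume = 13609.38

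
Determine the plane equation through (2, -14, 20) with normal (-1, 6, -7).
d = n·P = (-1)(2) + (6)(-14) + (-7)(20) = -226
Plane: -x + 6y - 7z = -226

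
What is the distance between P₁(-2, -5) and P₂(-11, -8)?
Using the distance formula: d = sqrt((x₂-x₁)² + (y₂-y₁)²)
dx = (-11) - (-2) = -9
dy = (-8) - (-5) = -3
d = sqrt((-9)² + (-3)²) = sqrt(81 + 9) = sqrt(90) = 9.49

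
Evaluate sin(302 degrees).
sin(302 degrees) = -0.848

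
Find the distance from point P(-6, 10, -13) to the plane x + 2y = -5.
d = |1(-6) + 2(10) + 0(-13) - (-5)| / √(1² + 2² + 0²) = 19/√5 = 8.497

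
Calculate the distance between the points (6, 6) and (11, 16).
Using the distance formula: d = sqrt((x₂-x₁)² + (y₂-y₁)²)
dx = 11 - 6 = 5
dy = 16 - 6 = 10
d = sqrt(5² + 10²) = sqrt(25 + 100) = sqrt(125) = 11.18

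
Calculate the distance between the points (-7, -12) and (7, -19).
Using the distance formula: d = sqrt((x₂-x₁)² + (y₂-y₁)²)
dx = 7 - (-7) = 14
dy = (-19) - (-12) = -7
d = sqrt(14² + (-7)²) = sqrt(196 + 49) = sqrt(245) = 15.65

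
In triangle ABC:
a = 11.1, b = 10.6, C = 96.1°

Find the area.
Using A = ½ab·sin(C):
A = ½·11.1·10.6·sin(96.1°) = ½·117.66·0.994338 = 58.5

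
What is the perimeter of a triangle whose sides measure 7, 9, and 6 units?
Perimeter = sum of all sides
Perimeter = 7 + 9 + 6
Perimeter = 22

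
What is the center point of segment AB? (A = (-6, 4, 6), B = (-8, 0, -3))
Midpoint = ((-6-8)/2, (4+0)/2, (6-3)/2) = (-7, 2, 1.5)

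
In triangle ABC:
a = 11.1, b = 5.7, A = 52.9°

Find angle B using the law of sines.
sin(B)/b = sin(A)/a
sin(B) = b·sin(A)/a = 5.7·sin(52.9°)/11.1 = 0.409570
B = arcsin(0.409570) = 24.18°  (b ≤ a, so B ≤ A and the acute solution is unique)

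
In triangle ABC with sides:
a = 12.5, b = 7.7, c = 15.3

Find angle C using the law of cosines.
cos(C) = (a² + b² - c²)/(2ab)
cos(C) = (12.5² + 7.7² - 15.3²)/(2·12.5·7.7) = -18.55/192.5 = -0.096364
C = arccos(-0.096364) = 95.53°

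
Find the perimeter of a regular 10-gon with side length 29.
Perimeter = number of sides * side length
Perimeter = 10 * 29
Perimeter = 290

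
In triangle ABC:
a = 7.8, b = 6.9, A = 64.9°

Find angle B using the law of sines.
sin(B)/b = sin(A)/a
sin(B) = b·sin(A)/a = 6.9·sin(64.9°)/7.8 = 0.801080
B = arcsin(0.801080) = 53.23°  (b ≤ a, so B ≤ A and the acute solution is unique)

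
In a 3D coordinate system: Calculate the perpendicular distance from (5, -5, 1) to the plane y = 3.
d = |0(5) + 1(-5) + 0(1) - (3)| / √(0² + 1² + 0²) = 8/√1 = 8.0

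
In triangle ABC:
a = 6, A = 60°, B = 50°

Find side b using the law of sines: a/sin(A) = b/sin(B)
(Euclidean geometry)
b = a·sin(B)/sin(A) = 6·sin(50°)/sin(60°)
b = 6·0.766044/0.866025 = 5.307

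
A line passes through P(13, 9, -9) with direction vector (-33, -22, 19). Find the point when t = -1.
P(-1) = (13 + (-33)(-1), 9 + (-22)(-1), -9 + 19(-1)) = (46, 31, -28)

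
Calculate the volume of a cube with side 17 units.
Volume = s³
Volume = 17³
Volume = 4913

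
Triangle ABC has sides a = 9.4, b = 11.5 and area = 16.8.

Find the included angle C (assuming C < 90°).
Area = ½ab·sin(C)  →  sin(C) = 2·Area/(ab)
sin(C) = 2·16.8/(9.4·11.5) = 0.310823
C = arcsin(0.310823) = 18.11°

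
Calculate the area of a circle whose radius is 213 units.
Area = pi * r²
Area = pi * 213²
Area = pi * 45369
Area = 142530.92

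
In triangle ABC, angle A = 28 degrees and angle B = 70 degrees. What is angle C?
Sum of angles in a triangle = 180 degrees
Third angle = 180 - 28 - 70
Third angle = 82 degrees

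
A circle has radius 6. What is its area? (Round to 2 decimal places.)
Area = pi * r²
Area = pi * 6²
Area = pi * 36
Area = 113.10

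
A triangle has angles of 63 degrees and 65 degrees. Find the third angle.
Sum of angles in a triangle = 180 degrees
Third angle = 180 - 63 - 65
Third angle = 52 degrees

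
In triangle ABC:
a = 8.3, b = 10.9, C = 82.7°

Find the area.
Using A = ½ab·sin(C):
A = ½·8.3·10.9·sin(82.7°) = ½·90.47·0.991894 = 44.87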